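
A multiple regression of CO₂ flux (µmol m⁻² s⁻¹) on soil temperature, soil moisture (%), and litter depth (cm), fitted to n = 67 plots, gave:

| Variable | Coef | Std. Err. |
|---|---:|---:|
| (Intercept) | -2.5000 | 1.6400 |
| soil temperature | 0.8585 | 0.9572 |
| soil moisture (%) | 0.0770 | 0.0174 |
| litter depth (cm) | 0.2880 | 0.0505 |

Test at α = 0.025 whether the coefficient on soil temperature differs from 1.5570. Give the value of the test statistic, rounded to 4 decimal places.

Read off: b = 0.8585, SE = 0.9572 for soil temperature.
H₀: β₁ = 1.5570 vs H₁: β₁ ≠ 1.5570.
t = (0.8585 − 1.5570) / 0.9572 = -0.7297.
df = n − k − 1 = 67 − 3 − 1 = 63.
Two-sided p ≈ 0.4683, which is ≥ 0.025, so fail to reject H₀.
The data are consistent with a true slope of 1.5570 µmol m⁻² s⁻¹ per unit of soil temperature, holding the other predictors fixed.

t = -0.7297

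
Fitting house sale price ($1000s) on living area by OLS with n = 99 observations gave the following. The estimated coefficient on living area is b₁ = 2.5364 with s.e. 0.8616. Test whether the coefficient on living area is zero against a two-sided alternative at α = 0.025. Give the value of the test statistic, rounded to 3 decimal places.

H₀: β₁ = 0 vs H₁: β₁ ≠ 0.
t = (b₁ − β₁⁰)/SE = 2.5364 / 0.8616 = 2.944.
df = n − 2 = 99 − 2 = 97.
Two-sided p ≈ 0.0041, which is < 0.025, so reject H₀.
There is evidence that living area is associated with house sale price.

t = 2.944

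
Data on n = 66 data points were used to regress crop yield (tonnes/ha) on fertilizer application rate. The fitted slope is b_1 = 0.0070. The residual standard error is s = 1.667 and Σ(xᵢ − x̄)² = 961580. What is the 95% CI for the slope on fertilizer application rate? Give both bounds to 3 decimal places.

(0.004, 0.010)

SE(b_1) = s/√Sₓₓ = 1.667/√961580 = 0.00169998.
df = n − 2 = 64.
t* = t_{0.025, 64} = 1.99773.
Margin = t* × SE = 1.99773 × 0.00169998 = 0.00340.
CI: 0.0070 ± 0.00340 → (0.004, 0.010).
With 95% confidence, each one-unit increase in fertilizer application rate is associated with a change of between 0.004 and 0.010 tonnes/ha in crop yield.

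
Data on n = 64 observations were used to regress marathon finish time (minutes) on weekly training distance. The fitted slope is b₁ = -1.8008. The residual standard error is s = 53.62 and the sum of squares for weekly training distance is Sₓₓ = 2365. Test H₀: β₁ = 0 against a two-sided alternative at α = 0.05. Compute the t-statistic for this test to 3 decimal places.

t = -1.633

SE(b₁) = s/√Sₓₓ = 53.62/√2365 = 1.10258.
t = -1.8008 / 1.10258 = -1.633.
df = n − 2 = 62.
Two-sided p ≈ 0.1075, which is ≥ 0.05, so fail to reject H₀.
The data do not give significant evidence of an association between weekly training distance and marathon finish time.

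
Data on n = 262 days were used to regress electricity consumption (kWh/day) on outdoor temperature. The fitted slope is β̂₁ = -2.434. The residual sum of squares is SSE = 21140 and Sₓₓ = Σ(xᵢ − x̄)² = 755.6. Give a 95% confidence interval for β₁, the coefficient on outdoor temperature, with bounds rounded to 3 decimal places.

MSE = SSE/(n − 2) = 21140/260 = 81.3077.
SE(β̂₁) = √(MSE/Sₓₓ) = √(81.3077/755.6) = 0.328035.
df = n − 2 = 260.
t* = t_{0.025, 260} = 1.96913.
Margin = t* × SE = 1.96913 × 0.328035 = 0.64594.
CI: -2.434 ± 0.64594 → (-3.080, -1.788).
With 95% confidence, each one-unit increase in outdoor temperature is associated with a change of between -3.080 and -1.788 kWh/day in electricity consumption.

(-3.080, -1.788)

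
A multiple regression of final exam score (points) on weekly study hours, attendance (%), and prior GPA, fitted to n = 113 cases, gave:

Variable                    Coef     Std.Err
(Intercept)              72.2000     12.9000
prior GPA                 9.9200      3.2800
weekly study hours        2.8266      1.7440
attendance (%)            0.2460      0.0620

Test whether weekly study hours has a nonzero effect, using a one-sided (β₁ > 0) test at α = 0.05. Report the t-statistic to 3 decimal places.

t = 1.621

Read off: b = 2.8266, SE = 1.7440 for weekly study hours.
H₀: β₁ = 0 vs H₁: β₁ > 0.
t = 2.8266 / 1.7440 = 1.621.
df = n − k − 1 = 113 − 3 − 1 = 109.
One-sided p ≈ 0.0540, which is ≥ 0.05, so fail to reject H₀.
The data do not give significant evidence that the true slope on weekly study hours is positive, holding the other predictors fixed.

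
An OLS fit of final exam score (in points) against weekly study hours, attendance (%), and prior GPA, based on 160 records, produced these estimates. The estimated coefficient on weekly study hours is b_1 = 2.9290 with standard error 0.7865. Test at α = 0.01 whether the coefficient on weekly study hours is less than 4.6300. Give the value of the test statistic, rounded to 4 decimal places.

H₀: β₁ = 4.6300 vs H₁: β₁ < 4.6300.
t = (b_1 − β₁⁰)/SE = (2.9290 − 4.6300) / 0.7865 = -2.1627.
df = n − k − 1 = 160 − 3 − 1 = 156.
One-sided p ≈ 0.0160, which is ≥ 0.01, so fail to reject H₀.
The data do not give significant evidence that the true slope on weekly study hours is below 4.6300 points per unit, holding the other predictors fixed.

t = -2.1627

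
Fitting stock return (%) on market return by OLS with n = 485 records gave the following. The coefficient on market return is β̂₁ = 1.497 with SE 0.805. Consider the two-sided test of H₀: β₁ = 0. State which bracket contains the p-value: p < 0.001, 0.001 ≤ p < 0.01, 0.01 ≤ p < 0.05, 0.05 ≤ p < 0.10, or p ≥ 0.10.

0.05 ≤ p < 0.10

t = 1.497 / 0.805 = 1.860.
df = n − 2 = 485 − 2 = 483.
Two-sided p = 2·P(T_{483} > |t|) ≈ 0.0635.
So 0.05 ≤ p < 0.10.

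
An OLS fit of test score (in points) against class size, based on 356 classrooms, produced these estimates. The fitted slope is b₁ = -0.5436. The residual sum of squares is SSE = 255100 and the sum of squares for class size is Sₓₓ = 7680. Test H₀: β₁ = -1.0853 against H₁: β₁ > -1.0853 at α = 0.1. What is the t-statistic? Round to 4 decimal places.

t = 1.7684

MSE = SSE/(n − 2) = 255100/354 = 720.621.
SE(b₁) = √(MSE/Sₓₓ) = √(720.621/7680) = 0.306318.
t = (-0.5436 − (-1.0853)) / 0.306318 = 1.7684.
df = n − 2 = 354.
One-sided p ≈ 0.0389, which is < 0.1, so reject H₀.
There is evidence that the true slope on class size exceeds -1.0853 points per unit.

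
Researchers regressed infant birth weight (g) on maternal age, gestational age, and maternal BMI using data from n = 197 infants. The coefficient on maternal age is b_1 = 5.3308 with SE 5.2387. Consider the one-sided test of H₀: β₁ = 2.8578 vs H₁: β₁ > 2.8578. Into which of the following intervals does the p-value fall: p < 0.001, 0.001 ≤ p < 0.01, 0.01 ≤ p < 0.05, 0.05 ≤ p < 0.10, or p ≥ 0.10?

p ≥ 0.10

t = (5.3308 − 2.8578) / 5.2387 = 0.472.
df = n − k − 1 = 197 − 3 − 1 = 193.
One-sided p = P(T_{193} > t) ≈ 0.3187.
So p ≥ 0.10.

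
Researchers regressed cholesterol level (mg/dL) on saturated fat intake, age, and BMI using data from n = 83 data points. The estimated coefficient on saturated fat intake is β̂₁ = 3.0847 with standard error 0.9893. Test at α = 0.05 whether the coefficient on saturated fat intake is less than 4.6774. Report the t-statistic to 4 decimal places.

H₀: β₁ = 4.6774 vs H₁: β₁ < 4.6774.
t = (β̂₁ − β₁⁰)/SE = (3.0847 − 4.6774) / 0.9893 = -1.6099.
df = n − k − 1 = 83 − 3 − 1 = 79.
One-sided p ≈ 0.0557, which is ≥ 0.05, so fail to reject H₀.
The data do not give significant evidence that the true slope on saturated fat intake is below 4.6774 mg/dL per unit, holding the other predictors fixed.

t = -1.6099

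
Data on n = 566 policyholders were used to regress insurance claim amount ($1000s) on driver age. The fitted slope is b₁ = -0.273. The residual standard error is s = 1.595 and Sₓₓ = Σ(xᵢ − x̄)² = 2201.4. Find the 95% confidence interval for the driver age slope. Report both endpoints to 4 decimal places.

(-0.3398, -0.2062)

SE(b₁) = s/√Sₓₓ = 1.595/√2201.4 = 0.0339947.
df = n − 2 = 564.
t* = t_{0.025, 564} = 1.964179.
Margin = t* × SE = 1.964179 × 0.0339947 = 0.066772.
CI: -0.273 ± 0.066772 → (-0.3398, -0.2062).
With 95% confidence, each one-unit increase in driver age is associated with a change of between -0.3398 and -0.2062 $1000s in insurance claim amount.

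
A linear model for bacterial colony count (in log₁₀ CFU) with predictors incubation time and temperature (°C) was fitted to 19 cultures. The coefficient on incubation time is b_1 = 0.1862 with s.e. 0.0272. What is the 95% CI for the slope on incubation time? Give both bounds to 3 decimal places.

df = n − k − 1 = 19 − 2 − 1 = 16.
t* = t_{0.025, 16} = 2.119905.
Margin = t* × SE = 2.119905 × 0.0272 = 0.05766.
CI: 0.1862 ± 0.05766 → (0.129, 0.244).
With 95% confidence, each one-unit increase in incubation time is associated with a change of between 0.129 and 0.244 log₁₀ CFU in bacterial colony count, holding the other predictors fixed.

(0.129, 0.244)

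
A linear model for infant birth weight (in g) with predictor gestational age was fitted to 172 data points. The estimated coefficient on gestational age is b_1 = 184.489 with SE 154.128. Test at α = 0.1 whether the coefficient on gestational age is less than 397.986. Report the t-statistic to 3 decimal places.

t = -1.385

H₀: β₁ = 397.986 vs H₁: β₁ < 397.986.
t = (b_1 − β₁⁰)/SE = (184.489 − 397.986) / 154.128 = -1.385.
df = n − 2 = 172 − 2 = 170.
One-sided p ≈ 0.0839, which is < 0.1, so reject H₀.
There is evidence that the true slope on gestational age is below 397.986 g per unit.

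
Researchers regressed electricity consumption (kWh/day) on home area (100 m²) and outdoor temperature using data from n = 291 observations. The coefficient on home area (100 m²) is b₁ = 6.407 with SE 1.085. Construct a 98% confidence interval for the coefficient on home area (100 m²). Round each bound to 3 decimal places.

df = n − k − 1 = 291 − 2 − 1 = 288.
t* = t_{0.01, 288} = 2.339365.
Margin = t* × SE = 2.339365 × 1.085 = 2.53821.
CI: 6.407 ± 2.53821 → (3.869, 8.945).
With 98% confidence, each one-unit increase in home area (100 m²) is associated with a change of between 3.869 and 8.945 kWh/day in electricity consumption, holding the other predictors fixed.

(3.869, 8.945)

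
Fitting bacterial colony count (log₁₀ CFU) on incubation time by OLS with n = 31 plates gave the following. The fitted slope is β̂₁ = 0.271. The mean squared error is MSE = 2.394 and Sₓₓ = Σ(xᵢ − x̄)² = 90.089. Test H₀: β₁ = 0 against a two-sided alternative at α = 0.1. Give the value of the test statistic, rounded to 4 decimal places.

SE(β̂₁) = √(MSE/Sₓₓ) = √(2.394/90.089) = 0.163014.
t = 0.271 / 0.163014 = 1.6624.
df = n − 2 = 29.
Two-sided p ≈ 0.1072, which is ≥ 0.1, so fail to reject H₀.
The data do not give significant evidence of an association between incubation time and bacterial colony count.

t = 1.6624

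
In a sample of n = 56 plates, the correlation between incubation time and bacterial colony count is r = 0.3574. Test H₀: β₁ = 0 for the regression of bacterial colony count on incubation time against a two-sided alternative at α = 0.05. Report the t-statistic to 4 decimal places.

t = r·√(n − 2)/√(1 − r²) = 0.3574·√54/√0.872265 = 2.8121.
df = n − 2 = 54.
Two-sided p ≈ 0.0068, which is < 0.05, so reject H₀.
There is evidence of a linear association between incubation time and bacterial colony count.

t = 2.8121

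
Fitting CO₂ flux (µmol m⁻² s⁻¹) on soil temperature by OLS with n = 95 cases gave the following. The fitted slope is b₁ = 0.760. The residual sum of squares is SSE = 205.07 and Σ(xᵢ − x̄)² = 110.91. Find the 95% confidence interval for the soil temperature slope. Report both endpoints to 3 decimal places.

MSE = SSE/(n − 2) = 205.07/93 = 2.20505.
SE(b₁) = √(MSE/Sₓₓ) = √(2.20505/110.91) = 0.141002.
df = n − 2 = 93.
t* = t_{0.025, 93} = 1.985802.
Margin = t* × SE = 1.985802 × 0.141002 = 0.28000.
CI: 0.760 ± 0.28000 → (0.480, 1.040).
With 95% confidence, each one-unit increase in soil temperature is associated with a change of between 0.480 and 1.040 µmol m⁻² s⁻¹ in CO₂ flux.

(0.480, 1.040)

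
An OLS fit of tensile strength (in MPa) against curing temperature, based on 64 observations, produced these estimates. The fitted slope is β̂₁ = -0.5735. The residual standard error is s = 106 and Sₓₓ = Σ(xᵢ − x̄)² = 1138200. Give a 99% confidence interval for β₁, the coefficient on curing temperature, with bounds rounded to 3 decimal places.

SE(β̂₁) = s/√Sₓₓ = 106/√1138200 = 0.0993566.
df = n − 2 = 62.
t* = t_{0.005, 62} = 2.657479.
Margin = t* × SE = 2.657479 × 0.0993566 = 0.26404.
CI: -0.5735 ± 0.26404 → (-0.838, -0.309).
With 99% confidence, each one-unit increase in curing temperature is associated with a change of between -0.838 and -0.309 MPa in tensile strength.

(-0.838, -0.309)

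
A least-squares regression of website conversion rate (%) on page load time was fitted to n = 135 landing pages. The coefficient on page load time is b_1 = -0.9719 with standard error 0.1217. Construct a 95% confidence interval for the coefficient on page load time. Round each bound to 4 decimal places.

df = n − 2 = 135 − 2 = 133.
t* = t_{0.025, 133} = 1.977961.
Margin = t* × SE = 1.977961 × 0.1217 = 0.240718.
CI: -0.9719 ± 0.240718 → (-1.2126, -0.7312).
With 95% confidence, each one-unit increase in page load time is associated with a change of between -1.2126 and -0.7312 % in website conversion rate.

(-1.2126, -0.7312)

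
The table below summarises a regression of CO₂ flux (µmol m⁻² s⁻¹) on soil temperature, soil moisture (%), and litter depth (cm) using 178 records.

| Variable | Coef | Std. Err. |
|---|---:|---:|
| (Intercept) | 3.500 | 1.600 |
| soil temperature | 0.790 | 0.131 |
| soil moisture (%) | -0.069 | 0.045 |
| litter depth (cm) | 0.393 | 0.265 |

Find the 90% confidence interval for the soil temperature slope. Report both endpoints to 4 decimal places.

Read off: b = 0.790, SE = 0.131 for soil temperature.
df = n − k − 1 = 178 − 3 − 1 = 174.
t* = t_{0.05, 174} = 1.653658.
Margin = t* × SE = 1.653658 × 0.131 = 0.216629.
CI: 0.790 ± 0.216629 → (0.5734, 1.0066).

(0.5734, 1.0066)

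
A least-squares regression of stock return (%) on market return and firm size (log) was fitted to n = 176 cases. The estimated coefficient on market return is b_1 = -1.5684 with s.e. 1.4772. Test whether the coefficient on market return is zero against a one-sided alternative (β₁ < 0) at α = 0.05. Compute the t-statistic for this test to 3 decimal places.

t = -1.062

H₀: β₁ = 0 vs H₁: β₁ < 0.
t = (b_1 − β₁⁰)/SE = -1.5684 / 1.4772 = -1.062.
df = n − k − 1 = 176 − 2 − 1 = 173.
One-sided p ≈ 0.1449, which is ≥ 0.05, so fail to reject H₀.
The data do not give significant evidence that the true slope on market return is negative, holding the other predictors fixed.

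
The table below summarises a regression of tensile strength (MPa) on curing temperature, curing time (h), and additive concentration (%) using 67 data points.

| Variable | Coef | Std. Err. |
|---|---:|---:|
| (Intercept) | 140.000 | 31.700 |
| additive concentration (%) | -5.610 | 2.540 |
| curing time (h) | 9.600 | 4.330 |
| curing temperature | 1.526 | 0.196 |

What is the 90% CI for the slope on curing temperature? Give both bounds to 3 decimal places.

Read off: b = 1.526, SE = 0.196 for curing temperature.
df = n − k − 1 = 67 − 3 − 1 = 63.
t* = t_{0.05, 63} = 1.669402.
Margin = t* × SE = 1.669402 × 0.196 = 0.32720.
CI: 1.526 ± 0.32720 → (1.199, 1.853).

(1.199, 1.853)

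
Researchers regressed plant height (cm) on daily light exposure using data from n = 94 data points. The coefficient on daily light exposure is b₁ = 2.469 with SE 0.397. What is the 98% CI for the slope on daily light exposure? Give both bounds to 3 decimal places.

df = n − 2 = 94 − 2 = 92.
t* = t_{0.01, 92} = 2.367566.
Margin = t* × SE = 2.367566 × 0.397 = 0.93992.
CI: 2.469 ± 0.93992 → (1.529, 3.409).
With 98% confidence, each one-unit increase in daily light exposure is associated with a change of between 1.529 and 3.409 cm in plant height.

(1.529, 3.409)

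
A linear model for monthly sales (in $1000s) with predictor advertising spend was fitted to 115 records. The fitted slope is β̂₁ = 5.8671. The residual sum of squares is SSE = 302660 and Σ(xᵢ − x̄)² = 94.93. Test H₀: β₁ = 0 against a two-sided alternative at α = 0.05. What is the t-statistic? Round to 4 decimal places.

MSE = SSE/(n − 2) = 302660/113 = 2678.41.
SE(β̂₁) = √(MSE/Sₓₓ) = √(2678.41/94.93) = 5.31174.
t = 5.8671 / 5.31174 = 1.1046.
df = n − 2 = 113.
Two-sided p ≈ 0.2717, which is ≥ 0.05, so fail to reject H₀.
The data do not give significant evidence of an association between advertising spend and monthly sales.

t = 1.1046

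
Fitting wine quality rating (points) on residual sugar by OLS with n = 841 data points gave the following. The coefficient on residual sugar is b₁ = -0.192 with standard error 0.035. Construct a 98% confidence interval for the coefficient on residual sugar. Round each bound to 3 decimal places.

(-0.274, -0.110)

df = n − 2 = 841 − 2 = 839.
t* = t_{0.01, 839} = 2.330801.
Margin = t* × SE = 2.330801 × 0.035 = 0.08158.
CI: -0.192 ± 0.08158 → (-0.274, -0.110).
With 98% confidence, each one-unit increase in residual sugar is associated with a change of between -0.274 and -0.110 points in wine quality rating.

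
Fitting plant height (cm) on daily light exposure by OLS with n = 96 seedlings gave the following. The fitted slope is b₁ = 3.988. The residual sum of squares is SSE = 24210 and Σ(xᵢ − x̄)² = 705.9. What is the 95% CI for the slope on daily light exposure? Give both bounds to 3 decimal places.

MSE = SSE/(n − 2) = 24210/94 = 257.553.
SE(b₁) = √(MSE/Sₓₓ) = √(257.553/705.9) = 0.604035.
df = n − 2 = 94.
t* = t_{0.025, 94} = 1.985523.
Margin = t* × SE = 1.985523 × 0.604035 = 1.19933.
CI: 3.988 ± 1.19933 → (2.789, 5.187).
With 95% confidence, each one-unit increase in daily light exposure is associated with a change of between 2.789 and 5.187 cm in plant height.

(2.789, 5.187)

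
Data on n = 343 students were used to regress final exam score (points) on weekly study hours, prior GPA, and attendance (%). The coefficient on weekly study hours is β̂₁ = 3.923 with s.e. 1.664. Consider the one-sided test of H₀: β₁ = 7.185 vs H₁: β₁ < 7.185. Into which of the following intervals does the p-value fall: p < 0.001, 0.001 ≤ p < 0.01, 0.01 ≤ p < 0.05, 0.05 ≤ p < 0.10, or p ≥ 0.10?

0.01 ≤ p < 0.05

t = (3.923 − 7.185) / 1.664 = -1.960.
df = n − k − 1 = 343 − 3 − 1 = 339.
One-sided p = P(T_{339} < t) ≈ 0.0254.
So 0.01 ≤ p < 0.05.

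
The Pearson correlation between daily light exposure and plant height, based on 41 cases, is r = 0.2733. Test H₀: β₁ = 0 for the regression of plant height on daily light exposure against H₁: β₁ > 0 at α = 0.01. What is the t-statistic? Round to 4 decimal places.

t = r·√(n − 2)/√(1 − r²) = 0.2733·√39/√0.925307 = 1.7743.
df = n − 2 = 39.
One-sided p ≈ 0.0419, which is ≥ 0.01, so fail to reject H₀.
The data do not give significant evidence of a linear association between daily light exposure and plant height.

t = 1.7743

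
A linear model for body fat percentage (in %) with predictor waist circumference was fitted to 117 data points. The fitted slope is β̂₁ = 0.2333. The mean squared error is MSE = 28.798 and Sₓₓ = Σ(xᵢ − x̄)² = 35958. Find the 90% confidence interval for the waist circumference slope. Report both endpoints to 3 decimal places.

SE(β̂₁) = √(MSE/Sₓₓ) = √(28.798/35958) = 0.0282998.
df = n − 2 = 115.
t* = t_{0.05, 115} = 1.658212.
Margin = t* × SE = 1.658212 × 0.0282998 = 0.04693.
CI: 0.2333 ± 0.04693 → (0.186, 0.280).
With 90% confidence, each one-unit increase in waist circumference is associated with a change of between 0.186 and 0.280 % in body fat percentage.

(0.186, 0.280)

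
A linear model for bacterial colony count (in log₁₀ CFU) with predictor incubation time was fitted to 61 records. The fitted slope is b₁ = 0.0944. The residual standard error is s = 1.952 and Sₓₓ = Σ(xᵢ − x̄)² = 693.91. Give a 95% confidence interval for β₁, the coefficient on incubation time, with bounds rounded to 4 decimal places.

SE(b₁) = s/√Sₓₓ = 1.952/√693.91 = 0.0741017.
df = n − 2 = 59.
t* = t_{0.025, 59} = 2.000995.
Margin = t* × SE = 2.000995 × 0.0741017 = 0.148277.
CI: 0.0944 ± 0.148277 → (-0.0539, 0.2427).
With 95% confidence, each one-unit increase in incubation time is associated with a change of between -0.0539 and 0.2427 log₁₀ CFU in bacterial colony count.

(-0.0539, 0.2427)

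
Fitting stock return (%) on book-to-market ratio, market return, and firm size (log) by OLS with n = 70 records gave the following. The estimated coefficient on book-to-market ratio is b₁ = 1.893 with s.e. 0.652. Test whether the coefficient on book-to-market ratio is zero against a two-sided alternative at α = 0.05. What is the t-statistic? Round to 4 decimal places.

t = 2.9034

H₀: β₁ = 0 vs H₁: β₁ ≠ 0.
t = (b₁ − β₁⁰)/SE = 1.893 / 0.652 = 2.9034.
df = n − k − 1 = 70 − 3 − 1 = 66.
Two-sided p ≈ 0.0050, which is < 0.05, so reject H₀.
There is evidence that book-to-market ratio is associated with stock return, holding the other predictors fixed.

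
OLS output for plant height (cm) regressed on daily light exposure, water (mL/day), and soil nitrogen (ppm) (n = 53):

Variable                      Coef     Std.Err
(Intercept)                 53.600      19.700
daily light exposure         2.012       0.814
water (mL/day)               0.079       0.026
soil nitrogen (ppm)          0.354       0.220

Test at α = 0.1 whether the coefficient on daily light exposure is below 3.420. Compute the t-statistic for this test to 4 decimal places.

t = -1.7297

Read off: b = 2.012, SE = 0.814 for daily light exposure.
H₀: β₁ = 3.420 vs H₁: β₁ < 3.420.
t = (2.012 − 3.420) / 0.814 = -1.7297.
df = n − k − 1 = 53 − 3 − 1 = 49.
One-sided p ≈ 0.0450, which is < 0.1, so reject H₀.
There is evidence that the true slope on daily light exposure is below 3.420 cm per unit, holding the other predictors fixed.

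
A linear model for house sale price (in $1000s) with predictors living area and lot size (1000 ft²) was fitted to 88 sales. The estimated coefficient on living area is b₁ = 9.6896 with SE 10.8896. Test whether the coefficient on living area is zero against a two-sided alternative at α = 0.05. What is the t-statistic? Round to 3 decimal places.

t = 0.890

H₀: β₁ = 0 vs H₁: β₁ ≠ 0.
t = (b₁ − β₁⁰)/SE = 9.6896 / 10.8896 = 0.890.
df = n − k − 1 = 88 − 2 − 1 = 85.
Two-sided p ≈ 0.3761, which is ≥ 0.05, so fail to reject H₀.
The data do not give significant evidence of an association between living area and house sale price, after adjusting for the other predictors.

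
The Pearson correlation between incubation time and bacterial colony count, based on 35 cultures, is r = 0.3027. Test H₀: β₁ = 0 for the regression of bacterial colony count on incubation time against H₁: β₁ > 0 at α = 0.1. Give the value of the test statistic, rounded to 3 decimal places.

t = r·√(n − 2)/√(1 − r²) = 0.3027·√33/√0.908373 = 1.824.
df = n − 2 = 33.
One-sided p ≈ 0.0386, which is < 0.1, so reject H₀.
There is evidence of a linear association between incubation time and bacterial colony count.

t = 1.824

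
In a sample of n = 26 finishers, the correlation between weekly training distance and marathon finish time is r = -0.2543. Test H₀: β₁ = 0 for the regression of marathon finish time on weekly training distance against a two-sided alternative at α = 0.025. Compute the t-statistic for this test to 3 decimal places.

t = r·√(n − 2)/√(1 − r²) = -0.2543·√24/√0.935332 = -1.288.
df = n − 2 = 24.
Two-sided p ≈ 0.2100, which is ≥ 0.025, so fail to reject H₀.
The data do not give significant evidence of a linear association between weekly training distance and marathon finish time.

t = -1.288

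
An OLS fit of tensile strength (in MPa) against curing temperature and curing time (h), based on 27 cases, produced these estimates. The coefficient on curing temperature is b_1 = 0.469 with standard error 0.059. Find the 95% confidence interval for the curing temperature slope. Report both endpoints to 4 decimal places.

df = n − k − 1 = 27 − 2 − 1 = 24.
t* = t_{0.025, 24} = 2.063899.
Margin = t* × SE = 2.063899 × 0.059 = 0.121770.
CI: 0.469 ± 0.121770 → (0.3472, 0.5908).
With 95% confidence, each one-unit increase in curing temperature is associated with a change of between 0.3472 and 0.5908 MPa in tensile strength, holding the other predictors fixed.

(0.3472, 0.5908)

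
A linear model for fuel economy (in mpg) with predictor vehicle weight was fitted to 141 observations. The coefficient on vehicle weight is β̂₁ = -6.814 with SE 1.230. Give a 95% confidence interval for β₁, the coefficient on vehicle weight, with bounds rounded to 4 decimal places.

(-9.2459, -4.3821)

df = n − 2 = 141 − 2 = 139.
t* = t_{0.025, 139} = 1.977178.
Margin = t* × SE = 1.977178 × 1.230 = 2.431929.
CI: -6.814 ± 2.431929 → (-9.2459, -4.3821).
With 95% confidence, each one-unit increase in vehicle weight is associated with a change of between -9.2459 and -4.3821 mpg in fuel economy.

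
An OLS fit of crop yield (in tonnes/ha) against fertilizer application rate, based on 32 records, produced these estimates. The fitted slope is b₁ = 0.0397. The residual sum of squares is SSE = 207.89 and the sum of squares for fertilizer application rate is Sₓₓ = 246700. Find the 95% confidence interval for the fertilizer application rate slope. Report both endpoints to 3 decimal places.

(0.029, 0.051)

MSE = SSE/(n − 2) = 207.89/30 = 6.92967.
SE(b₁) = √(MSE/Sₓₓ) = √(6.92967/246700) = 0.00529995.
df = n − 2 = 30.
t* = t_{0.025, 30} = 2.042272.
Margin = t* × SE = 2.042272 × 0.00529995 = 0.01082.
CI: 0.0397 ± 0.01082 → (0.029, 0.051).
With 95% confidence, each one-unit increase in fertilizer application rate is associated with a change of between 0.029 and 0.051 tonnes/ha in crop yield.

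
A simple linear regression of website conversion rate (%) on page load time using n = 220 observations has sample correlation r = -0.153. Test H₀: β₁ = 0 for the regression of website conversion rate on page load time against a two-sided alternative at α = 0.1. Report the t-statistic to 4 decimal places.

t = -2.2859

t = r·√(n − 2)/√(1 − r²) = -0.153·√218/√0.976591 = -2.2859.
df = n − 2 = 218.
Two-sided p ≈ 0.0232, which is < 0.1, so reject H₀.
There is evidence of a linear association between page load time and website conversion rate.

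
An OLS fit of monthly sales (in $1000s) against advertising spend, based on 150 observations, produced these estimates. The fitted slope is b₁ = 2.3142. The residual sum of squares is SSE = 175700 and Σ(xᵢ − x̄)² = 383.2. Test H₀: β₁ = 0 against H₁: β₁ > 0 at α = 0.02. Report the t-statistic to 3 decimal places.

MSE = SSE/(n − 2) = 175700/148 = 1187.16.
SE(b₁) = √(MSE/Sₓₓ) = √(1187.16/383.2) = 1.76012.
t = 2.3142 / 1.76012 = 1.315.
df = n − 2 = 148.
One-sided p ≈ 0.0953, which is ≥ 0.02, so fail to reject H₀.
The data do not give significant evidence that the true slope on advertising spend is positive.

t = 1.315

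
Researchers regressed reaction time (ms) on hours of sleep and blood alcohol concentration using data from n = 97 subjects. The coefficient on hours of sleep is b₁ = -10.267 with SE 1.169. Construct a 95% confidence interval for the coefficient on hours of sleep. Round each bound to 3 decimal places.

df = n − k − 1 = 97 − 2 − 1 = 94.
t* = t_{0.025, 94} = 1.985523.
Margin = t* × SE = 1.985523 × 1.169 = 2.32108.
CI: -10.267 ± 2.32108 → (-12.588, -7.946).
With 95% confidence, each one-unit increase in hours of sleep is associated with a change of between -12.588 and -7.946 ms in reaction time, holding the other predictors fixed.

(-12.588, -7.946)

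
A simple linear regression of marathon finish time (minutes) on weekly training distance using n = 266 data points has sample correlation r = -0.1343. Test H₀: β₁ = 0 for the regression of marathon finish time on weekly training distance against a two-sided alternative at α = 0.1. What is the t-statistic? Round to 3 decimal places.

t = r·√(n − 2)/√(1 − r²) = -0.1343·√264/√0.981964 = -2.202.
df = n − 2 = 264.
Two-sided p ≈ 0.0285, which is < 0.1, so reject H₀.
There is evidence of a linear association between weekly training distance and marathon finish time.

t = -2.202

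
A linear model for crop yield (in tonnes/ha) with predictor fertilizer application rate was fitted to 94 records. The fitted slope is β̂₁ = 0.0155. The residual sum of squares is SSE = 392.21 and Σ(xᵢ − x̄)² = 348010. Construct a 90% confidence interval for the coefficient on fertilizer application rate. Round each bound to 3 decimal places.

(0.010, 0.021)

MSE = SSE/(n − 2) = 392.21/92 = 4.26315.
SE(β̂₁) = √(MSE/Sₓₓ) = √(4.26315/348010) = 0.00350001.
df = n − 2 = 92.
t* = t_{0.05, 92} = 1.661585.
Margin = t* × SE = 1.661585 × 0.00350001 = 0.00582.
CI: 0.0155 ± 0.00582 → (0.010, 0.021).
With 90% confidence, each one-unit increase in fertilizer application rate is associated with a change of between 0.010 and 0.021 tonnes/ha in crop yield.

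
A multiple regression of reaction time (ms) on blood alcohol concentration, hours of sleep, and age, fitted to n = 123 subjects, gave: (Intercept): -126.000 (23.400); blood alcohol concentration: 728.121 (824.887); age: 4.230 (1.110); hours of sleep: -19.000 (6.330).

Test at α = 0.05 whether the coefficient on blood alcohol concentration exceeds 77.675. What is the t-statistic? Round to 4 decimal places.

Read off: b = 728.121, SE = 824.887 for blood alcohol concentration.
H₀: β₁ = 77.675 vs H₁: β₁ > 77.675.
t = (728.121 − 77.675) / 824.887 = 0.7885.
df = n − k − 1 = 123 − 3 − 1 = 119.
One-sided p ≈ 0.2160, which is ≥ 0.05, so fail to reject H₀.
The data do not give significant evidence that the true slope on blood alcohol concentration exceeds 77.675 ms per unit, holding the other predictors fixed.

t = 0.7885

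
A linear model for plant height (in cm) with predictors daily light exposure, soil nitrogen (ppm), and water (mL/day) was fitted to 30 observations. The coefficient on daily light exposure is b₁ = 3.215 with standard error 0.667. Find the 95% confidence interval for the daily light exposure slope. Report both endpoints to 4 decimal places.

(1.8440, 4.5860)

df = n − k − 1 = 30 − 3 − 1 = 26.
t* = t_{0.025, 26} = 2.055529.
Margin = t* × SE = 2.055529 × 0.667 = 1.371038.
CI: 3.215 ± 1.371038 → (1.8440, 4.5860).
With 95% confidence, each one-unit increase in daily light exposure is associated with a change of between 1.8440 and 4.5860 cm in plant height, holding the other predictors fixed.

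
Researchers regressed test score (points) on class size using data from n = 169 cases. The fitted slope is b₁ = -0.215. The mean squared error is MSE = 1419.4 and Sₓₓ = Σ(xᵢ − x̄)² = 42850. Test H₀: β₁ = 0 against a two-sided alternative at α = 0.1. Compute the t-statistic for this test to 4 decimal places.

t = -1.1813

SE(b₁) = √(MSE/Sₓₓ) = √(1419.4/42850) = 0.182002.
t = -0.215 / 0.182002 = -1.1813.
df = n − 2 = 167.
Two-sided p ≈ 0.2392, which is ≥ 0.1, so fail to reject H₀.
The data do not give significant evidence of an association between class size and test score.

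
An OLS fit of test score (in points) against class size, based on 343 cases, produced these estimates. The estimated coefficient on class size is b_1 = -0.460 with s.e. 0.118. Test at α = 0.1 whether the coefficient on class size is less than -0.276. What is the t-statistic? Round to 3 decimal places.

t = -1.559

H₀: β₁ = -0.276 vs H₁: β₁ < -0.276.
t = (b_1 − β₁⁰)/SE = (-0.460 − (-0.276)) / 0.118 = -1.559.
df = n − 2 = 343 − 2 = 341.
One-sided p ≈ 0.0599, which is < 0.1, so reject H₀.
There is evidence that the true slope on class size is below -0.276 points per unit.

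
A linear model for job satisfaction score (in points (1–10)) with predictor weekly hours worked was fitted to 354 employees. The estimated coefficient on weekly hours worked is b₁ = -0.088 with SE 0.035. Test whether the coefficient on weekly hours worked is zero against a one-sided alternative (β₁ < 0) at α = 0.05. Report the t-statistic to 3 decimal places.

H₀: β₁ = 0 vs H₁: β₁ < 0.
t = (b₁ − β₁⁰)/SE = -0.088 / 0.035 = -2.514.
df = n − 2 = 354 − 2 = 352.
One-sided p ≈ 0.0062, which is < 0.05, so reject H₀.
There is evidence that the true slope on weekly hours worked is negative.

t = -2.514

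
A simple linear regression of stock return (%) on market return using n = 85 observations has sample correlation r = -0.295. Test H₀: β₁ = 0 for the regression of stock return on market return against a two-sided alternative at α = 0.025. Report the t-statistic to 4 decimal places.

t = -2.8128

t = r·√(n − 2)/√(1 − r²) = -0.295·√83/√0.912975 = -2.8128.
df = n − 2 = 83.
Two-sided p ≈ 0.0061, which is < 0.025, so reject H₀.
There is evidence of a linear association between market return and stock return.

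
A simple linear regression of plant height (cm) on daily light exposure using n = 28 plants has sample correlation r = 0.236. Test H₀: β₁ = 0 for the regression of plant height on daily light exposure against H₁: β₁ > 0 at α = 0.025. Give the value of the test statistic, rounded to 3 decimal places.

t = 1.238

t = r·√(n − 2)/√(1 − r²) = 0.236·√26/√0.944304 = 1.238.
df = n − 2 = 26.
One-sided p ≈ 0.1133, which is ≥ 0.025, so fail to reject H₀.
The data do not give significant evidence of a linear association between daily light exposure and plant height.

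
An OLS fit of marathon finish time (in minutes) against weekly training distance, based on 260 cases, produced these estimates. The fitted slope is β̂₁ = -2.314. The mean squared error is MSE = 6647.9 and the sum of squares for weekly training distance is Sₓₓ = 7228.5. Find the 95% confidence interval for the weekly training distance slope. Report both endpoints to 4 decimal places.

(-4.2025, -0.4255)

SE(β̂₁) = √(MSE/Sₓₓ) = √(6647.9/7228.5) = 0.958999.
df = n − 2 = 258.
t* = t_{0.025, 258} = 1.969201.
Margin = t* × SE = 1.969201 × 0.958999 = 1.888462.
CI: -2.314 ± 1.888462 → (-4.2025, -0.4255).
With 95% confidence, each one-unit increase in weekly training distance is associated with a change of between -4.2025 and -0.4255 minutes in marathon finish time.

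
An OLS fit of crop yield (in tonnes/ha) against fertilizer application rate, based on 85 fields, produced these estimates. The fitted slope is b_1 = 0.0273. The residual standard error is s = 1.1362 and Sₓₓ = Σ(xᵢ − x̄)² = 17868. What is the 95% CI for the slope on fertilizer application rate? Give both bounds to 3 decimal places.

(0.010, 0.044)

SE(b_1) = s/√Sₓₓ = 1.1362/√17868 = 0.00849996.
df = n − 2 = 83.
t* = t_{0.025, 83} = 1.98896.
Margin = t* × SE = 1.98896 × 0.00849996 = 0.01691.
CI: 0.0273 ± 0.01691 → (0.010, 0.044).
With 95% confidence, each one-unit increase in fertilizer application rate is associated with a change of between 0.010 and 0.044 tonnes/ha in crop yield.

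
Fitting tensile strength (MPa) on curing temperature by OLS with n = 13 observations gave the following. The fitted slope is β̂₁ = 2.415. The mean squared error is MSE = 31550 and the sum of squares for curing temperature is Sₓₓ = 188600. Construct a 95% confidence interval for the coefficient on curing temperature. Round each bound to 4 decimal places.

SE(β̂₁) = √(MSE/Sₓₓ) = √(31550/188600) = 0.409005.
df = n − 2 = 11.
t* = t_{0.025, 11} = 2.200985.
Margin = t* × SE = 2.200985 × 0.409005 = 0.900214.
CI: 2.415 ± 0.900214 → (1.5148, 3.3152).
With 95% confidence, each one-unit increase in curing temperature is associated with a change of between 1.5148 and 3.3152 MPa in tensile strength.

(1.5148, 3.3152)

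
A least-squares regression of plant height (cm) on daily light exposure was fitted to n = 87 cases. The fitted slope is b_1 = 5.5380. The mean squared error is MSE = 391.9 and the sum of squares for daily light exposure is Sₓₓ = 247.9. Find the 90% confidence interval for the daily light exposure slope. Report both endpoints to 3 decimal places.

(3.447, 7.629)

SE(b_1) = √(MSE/Sₓₓ) = √(391.9/247.9) = 1.25733.
df = n − 2 = 85.
t* = t_{0.05, 85} = 1.662978.
Margin = t* × SE = 1.662978 × 1.25733 = 2.09091.
CI: 5.5380 ± 2.09091 → (3.447, 7.629).
With 90% confidence, each one-unit increase in daily light exposure is associated with a change of between 3.447 and 7.629 cm in plant height.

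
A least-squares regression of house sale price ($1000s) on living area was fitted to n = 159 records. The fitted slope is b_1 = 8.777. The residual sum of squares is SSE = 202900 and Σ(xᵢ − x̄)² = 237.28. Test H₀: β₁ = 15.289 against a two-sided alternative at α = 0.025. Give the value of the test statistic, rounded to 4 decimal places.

t = -2.7903

MSE = SSE/(n − 2) = 202900/157 = 1292.36.
SE(b_1) = √(MSE/Sₓₓ) = √(1292.36/237.28) = 2.33378.
t = (8.777 − 15.289) / 2.33378 = -2.7903.
df = n − 2 = 157.
Two-sided p ≈ 0.0059, which is < 0.025, so reject H₀.
There is evidence that the true slope on living area differs from 15.289 $1000s per unit.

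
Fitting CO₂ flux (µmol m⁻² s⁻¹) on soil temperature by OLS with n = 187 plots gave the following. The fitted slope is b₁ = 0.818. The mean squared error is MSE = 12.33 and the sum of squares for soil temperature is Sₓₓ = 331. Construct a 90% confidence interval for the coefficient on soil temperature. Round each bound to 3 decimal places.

SE(b₁) = √(MSE/Sₓₓ) = √(12.33/331) = 0.193005.
df = n − 2 = 185.
t* = t_{0.05, 185} = 1.653132.
Margin = t* × SE = 1.653132 × 0.193005 = 0.31906.
CI: 0.818 ± 0.31906 → (0.499, 1.137).
With 90% confidence, each one-unit increase in soil temperature is associated with a change of between 0.499 and 1.137 µmol m⁻² s⁻¹ in CO₂ flux.

(0.499, 1.137)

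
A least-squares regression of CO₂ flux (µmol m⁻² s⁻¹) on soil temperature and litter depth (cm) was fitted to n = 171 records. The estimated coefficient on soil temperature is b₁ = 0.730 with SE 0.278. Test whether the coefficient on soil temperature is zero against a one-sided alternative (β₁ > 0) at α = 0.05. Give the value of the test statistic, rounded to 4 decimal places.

H₀: β₁ = 0 vs H₁: β₁ > 0.
t = (b₁ − β₁⁰)/SE = 0.730 / 0.278 = 2.6259.
df = n − k − 1 = 171 − 2 − 1 = 168.
One-sided p ≈ 0.0047, which is < 0.05, so reject H₀.
There is evidence that the true slope on soil temperature is positive, holding the other predictors fixed.

t = 2.6259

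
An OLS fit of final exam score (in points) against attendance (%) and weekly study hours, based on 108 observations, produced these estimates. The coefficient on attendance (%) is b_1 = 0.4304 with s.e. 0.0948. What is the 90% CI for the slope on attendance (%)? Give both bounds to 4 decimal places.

df = n − k − 1 = 108 − 2 − 1 = 105.
t* = t_{0.05, 105} = 1.659495.
Margin = t* × SE = 1.659495 × 0.0948 = 0.157320.
CI: 0.4304 ± 0.157320 → (0.2731, 0.5877).
With 90% confidence, each one-unit increase in attendance (%) is associated with a change of between 0.2731 and 0.5877 points in final exam score, holding the other predictors fixed.

(0.2731, 0.5877)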